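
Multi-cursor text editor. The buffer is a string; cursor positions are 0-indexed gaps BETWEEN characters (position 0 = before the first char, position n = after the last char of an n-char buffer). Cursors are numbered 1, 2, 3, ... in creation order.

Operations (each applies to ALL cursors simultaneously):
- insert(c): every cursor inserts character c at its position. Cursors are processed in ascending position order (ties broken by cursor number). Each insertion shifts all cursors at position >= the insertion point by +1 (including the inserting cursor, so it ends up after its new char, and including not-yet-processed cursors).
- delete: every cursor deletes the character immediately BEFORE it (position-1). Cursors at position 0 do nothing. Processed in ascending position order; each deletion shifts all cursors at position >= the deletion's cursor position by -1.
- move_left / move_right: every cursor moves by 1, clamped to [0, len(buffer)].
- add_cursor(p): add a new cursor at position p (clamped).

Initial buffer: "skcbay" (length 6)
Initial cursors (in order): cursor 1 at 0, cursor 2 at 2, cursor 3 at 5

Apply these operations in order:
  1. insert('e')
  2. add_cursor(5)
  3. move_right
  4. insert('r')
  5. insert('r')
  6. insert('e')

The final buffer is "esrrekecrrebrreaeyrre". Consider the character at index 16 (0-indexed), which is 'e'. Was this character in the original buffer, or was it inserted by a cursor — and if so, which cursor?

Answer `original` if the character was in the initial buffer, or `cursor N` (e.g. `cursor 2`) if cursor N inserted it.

After op 1 (insert('e')): buffer="eskecbaey" (len 9), cursors c1@1 c2@4 c3@8, authorship 1..2...3.
After op 2 (add_cursor(5)): buffer="eskecbaey" (len 9), cursors c1@1 c2@4 c4@5 c3@8, authorship 1..2...3.
After op 3 (move_right): buffer="eskecbaey" (len 9), cursors c1@2 c2@5 c4@6 c3@9, authorship 1..2...3.
After op 4 (insert('r')): buffer="esrkecrbraeyr" (len 13), cursors c1@3 c2@7 c4@9 c3@13, authorship 1.1.2.2.4.3.3
After op 5 (insert('r')): buffer="esrrkecrrbrraeyrr" (len 17), cursors c1@4 c2@9 c4@12 c3@17, authorship 1.11.2.22.44.3.33
After op 6 (insert('e')): buffer="esrrekecrrebrreaeyrre" (len 21), cursors c1@5 c2@11 c4@15 c3@21, authorship 1.111.2.222.444.3.333
Authorship (.=original, N=cursor N): 1 . 1 1 1 . 2 . 2 2 2 . 4 4 4 . 3 . 3 3 3
Index 16: author = 3

Answer: cursor 3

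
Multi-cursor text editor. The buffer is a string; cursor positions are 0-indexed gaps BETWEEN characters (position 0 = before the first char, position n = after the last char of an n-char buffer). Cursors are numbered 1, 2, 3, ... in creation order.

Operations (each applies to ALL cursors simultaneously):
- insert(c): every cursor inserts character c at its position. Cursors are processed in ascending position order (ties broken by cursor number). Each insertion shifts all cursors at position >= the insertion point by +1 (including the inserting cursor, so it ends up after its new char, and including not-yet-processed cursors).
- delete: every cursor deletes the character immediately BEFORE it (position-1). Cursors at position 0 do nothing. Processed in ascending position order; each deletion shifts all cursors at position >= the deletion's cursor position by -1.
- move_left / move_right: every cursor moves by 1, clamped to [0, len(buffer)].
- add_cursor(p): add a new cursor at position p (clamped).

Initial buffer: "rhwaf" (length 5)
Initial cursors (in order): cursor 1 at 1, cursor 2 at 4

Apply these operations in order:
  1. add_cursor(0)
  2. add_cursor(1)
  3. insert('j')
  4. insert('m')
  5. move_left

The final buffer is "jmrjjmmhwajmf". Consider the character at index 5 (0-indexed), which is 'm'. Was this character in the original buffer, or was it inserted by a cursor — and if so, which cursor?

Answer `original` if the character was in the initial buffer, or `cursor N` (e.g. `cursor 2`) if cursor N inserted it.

After op 1 (add_cursor(0)): buffer="rhwaf" (len 5), cursors c3@0 c1@1 c2@4, authorship .....
After op 2 (add_cursor(1)): buffer="rhwaf" (len 5), cursors c3@0 c1@1 c4@1 c2@4, authorship .....
After op 3 (insert('j')): buffer="jrjjhwajf" (len 9), cursors c3@1 c1@4 c4@4 c2@8, authorship 3.14...2.
After op 4 (insert('m')): buffer="jmrjjmmhwajmf" (len 13), cursors c3@2 c1@7 c4@7 c2@12, authorship 33.1414...22.
After op 5 (move_left): buffer="jmrjjmmhwajmf" (len 13), cursors c3@1 c1@6 c4@6 c2@11, authorship 33.1414...22.
Authorship (.=original, N=cursor N): 3 3 . 1 4 1 4 . . . 2 2 .
Index 5: author = 1

Answer: cursor 1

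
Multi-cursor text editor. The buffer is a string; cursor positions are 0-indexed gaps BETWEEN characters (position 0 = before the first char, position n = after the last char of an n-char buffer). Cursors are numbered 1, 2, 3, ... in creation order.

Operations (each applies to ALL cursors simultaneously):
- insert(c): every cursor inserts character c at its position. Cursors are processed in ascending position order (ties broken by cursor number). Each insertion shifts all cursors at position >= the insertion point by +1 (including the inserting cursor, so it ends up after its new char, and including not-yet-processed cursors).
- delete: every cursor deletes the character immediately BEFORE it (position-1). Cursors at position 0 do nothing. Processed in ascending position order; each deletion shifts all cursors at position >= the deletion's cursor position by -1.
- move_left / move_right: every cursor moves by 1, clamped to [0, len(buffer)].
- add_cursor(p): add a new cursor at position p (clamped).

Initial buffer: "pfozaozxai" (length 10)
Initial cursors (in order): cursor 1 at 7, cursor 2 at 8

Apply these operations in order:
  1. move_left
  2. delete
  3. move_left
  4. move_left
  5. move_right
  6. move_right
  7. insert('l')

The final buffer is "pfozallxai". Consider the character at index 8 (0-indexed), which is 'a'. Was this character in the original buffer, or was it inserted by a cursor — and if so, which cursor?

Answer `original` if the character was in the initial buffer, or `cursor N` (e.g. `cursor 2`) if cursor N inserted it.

After op 1 (move_left): buffer="pfozaozxai" (len 10), cursors c1@6 c2@7, authorship ..........
After op 2 (delete): buffer="pfozaxai" (len 8), cursors c1@5 c2@5, authorship ........
After op 3 (move_left): buffer="pfozaxai" (len 8), cursors c1@4 c2@4, authorship ........
After op 4 (move_left): buffer="pfozaxai" (len 8), cursors c1@3 c2@3, authorship ........
After op 5 (move_right): buffer="pfozaxai" (len 8), cursors c1@4 c2@4, authorship ........
After op 6 (move_right): buffer="pfozaxai" (len 8), cursors c1@5 c2@5, authorship ........
After op 7 (insert('l')): buffer="pfozallxai" (len 10), cursors c1@7 c2@7, authorship .....12...
Authorship (.=original, N=cursor N): . . . . . 1 2 . . .
Index 8: author = original

Answer: original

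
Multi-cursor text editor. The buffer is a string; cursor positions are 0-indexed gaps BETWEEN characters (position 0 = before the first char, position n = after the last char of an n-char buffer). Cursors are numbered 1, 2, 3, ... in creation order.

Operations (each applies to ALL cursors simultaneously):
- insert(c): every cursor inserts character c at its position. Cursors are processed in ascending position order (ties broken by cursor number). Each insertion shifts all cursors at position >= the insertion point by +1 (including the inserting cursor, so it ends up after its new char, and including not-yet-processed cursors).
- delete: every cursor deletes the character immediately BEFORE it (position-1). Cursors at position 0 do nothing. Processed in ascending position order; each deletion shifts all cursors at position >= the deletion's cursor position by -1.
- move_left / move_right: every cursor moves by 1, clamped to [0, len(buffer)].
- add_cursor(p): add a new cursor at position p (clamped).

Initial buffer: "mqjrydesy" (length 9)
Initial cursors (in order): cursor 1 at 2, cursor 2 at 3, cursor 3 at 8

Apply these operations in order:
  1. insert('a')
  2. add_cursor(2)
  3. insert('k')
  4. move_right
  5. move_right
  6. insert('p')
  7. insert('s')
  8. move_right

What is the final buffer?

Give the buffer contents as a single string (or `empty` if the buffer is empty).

After op 1 (insert('a')): buffer="mqajarydesay" (len 12), cursors c1@3 c2@5 c3@11, authorship ..1.2.....3.
After op 2 (add_cursor(2)): buffer="mqajarydesay" (len 12), cursors c4@2 c1@3 c2@5 c3@11, authorship ..1.2.....3.
After op 3 (insert('k')): buffer="mqkakjakrydesaky" (len 16), cursors c4@3 c1@5 c2@8 c3@15, authorship ..411.22.....33.
After op 4 (move_right): buffer="mqkakjakrydesaky" (len 16), cursors c4@4 c1@6 c2@9 c3@16, authorship ..411.22.....33.
After op 5 (move_right): buffer="mqkakjakrydesaky" (len 16), cursors c4@5 c1@7 c2@10 c3@16, authorship ..411.22.....33.
After op 6 (insert('p')): buffer="mqkakpjapkrypdesakyp" (len 20), cursors c4@6 c1@9 c2@13 c3@20, authorship ..4114.212..2...33.3
After op 7 (insert('s')): buffer="mqkakpsjapskrypsdesakyps" (len 24), cursors c4@7 c1@11 c2@16 c3@24, authorship ..41144.2112..22...33.33
After op 8 (move_right): buffer="mqkakpsjapskrypsdesakyps" (len 24), cursors c4@8 c1@12 c2@17 c3@24, authorship ..41144.2112..22...33.33

Answer: mqkakpsjapskrypsdesakyps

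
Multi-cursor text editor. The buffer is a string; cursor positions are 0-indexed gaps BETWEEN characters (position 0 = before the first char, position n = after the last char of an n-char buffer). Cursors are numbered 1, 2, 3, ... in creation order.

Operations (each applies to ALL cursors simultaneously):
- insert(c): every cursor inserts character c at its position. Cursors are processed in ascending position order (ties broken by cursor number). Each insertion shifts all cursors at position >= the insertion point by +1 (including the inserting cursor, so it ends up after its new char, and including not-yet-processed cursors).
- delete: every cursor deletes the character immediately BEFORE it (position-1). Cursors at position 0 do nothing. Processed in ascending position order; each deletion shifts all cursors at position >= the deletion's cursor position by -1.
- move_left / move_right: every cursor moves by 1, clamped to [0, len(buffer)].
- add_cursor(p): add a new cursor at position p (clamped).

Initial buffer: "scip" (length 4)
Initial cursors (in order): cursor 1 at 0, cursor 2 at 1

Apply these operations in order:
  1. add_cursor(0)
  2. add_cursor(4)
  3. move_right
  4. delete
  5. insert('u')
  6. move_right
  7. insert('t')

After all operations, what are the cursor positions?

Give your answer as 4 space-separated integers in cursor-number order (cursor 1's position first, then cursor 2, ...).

Answer: 7 7 7 9

Derivation:
After op 1 (add_cursor(0)): buffer="scip" (len 4), cursors c1@0 c3@0 c2@1, authorship ....
After op 2 (add_cursor(4)): buffer="scip" (len 4), cursors c1@0 c3@0 c2@1 c4@4, authorship ....
After op 3 (move_right): buffer="scip" (len 4), cursors c1@1 c3@1 c2@2 c4@4, authorship ....
After op 4 (delete): buffer="i" (len 1), cursors c1@0 c2@0 c3@0 c4@1, authorship .
After op 5 (insert('u')): buffer="uuuiu" (len 5), cursors c1@3 c2@3 c3@3 c4@5, authorship 123.4
After op 6 (move_right): buffer="uuuiu" (len 5), cursors c1@4 c2@4 c3@4 c4@5, authorship 123.4
After op 7 (insert('t')): buffer="uuuitttut" (len 9), cursors c1@7 c2@7 c3@7 c4@9, authorship 123.12344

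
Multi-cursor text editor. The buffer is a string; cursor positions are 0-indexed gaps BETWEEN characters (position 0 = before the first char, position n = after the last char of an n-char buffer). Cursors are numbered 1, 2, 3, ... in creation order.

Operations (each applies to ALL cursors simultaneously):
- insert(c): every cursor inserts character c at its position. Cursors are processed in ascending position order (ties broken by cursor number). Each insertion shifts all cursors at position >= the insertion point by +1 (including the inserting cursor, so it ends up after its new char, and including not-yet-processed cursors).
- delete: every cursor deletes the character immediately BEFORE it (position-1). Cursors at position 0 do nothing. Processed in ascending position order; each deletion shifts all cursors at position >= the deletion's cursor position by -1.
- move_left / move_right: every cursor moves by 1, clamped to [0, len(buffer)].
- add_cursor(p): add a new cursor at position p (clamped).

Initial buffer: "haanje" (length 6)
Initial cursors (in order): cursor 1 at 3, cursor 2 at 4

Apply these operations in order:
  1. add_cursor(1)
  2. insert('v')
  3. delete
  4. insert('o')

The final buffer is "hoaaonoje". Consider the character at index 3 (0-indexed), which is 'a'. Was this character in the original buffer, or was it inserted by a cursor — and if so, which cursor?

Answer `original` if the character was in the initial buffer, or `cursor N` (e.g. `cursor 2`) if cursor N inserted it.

After op 1 (add_cursor(1)): buffer="haanje" (len 6), cursors c3@1 c1@3 c2@4, authorship ......
After op 2 (insert('v')): buffer="hvaavnvje" (len 9), cursors c3@2 c1@5 c2@7, authorship .3..1.2..
After op 3 (delete): buffer="haanje" (len 6), cursors c3@1 c1@3 c2@4, authorship ......
After op 4 (insert('o')): buffer="hoaaonoje" (len 9), cursors c3@2 c1@5 c2@7, authorship .3..1.2..
Authorship (.=original, N=cursor N): . 3 . . 1 . 2 . .
Index 3: author = original

Answer: original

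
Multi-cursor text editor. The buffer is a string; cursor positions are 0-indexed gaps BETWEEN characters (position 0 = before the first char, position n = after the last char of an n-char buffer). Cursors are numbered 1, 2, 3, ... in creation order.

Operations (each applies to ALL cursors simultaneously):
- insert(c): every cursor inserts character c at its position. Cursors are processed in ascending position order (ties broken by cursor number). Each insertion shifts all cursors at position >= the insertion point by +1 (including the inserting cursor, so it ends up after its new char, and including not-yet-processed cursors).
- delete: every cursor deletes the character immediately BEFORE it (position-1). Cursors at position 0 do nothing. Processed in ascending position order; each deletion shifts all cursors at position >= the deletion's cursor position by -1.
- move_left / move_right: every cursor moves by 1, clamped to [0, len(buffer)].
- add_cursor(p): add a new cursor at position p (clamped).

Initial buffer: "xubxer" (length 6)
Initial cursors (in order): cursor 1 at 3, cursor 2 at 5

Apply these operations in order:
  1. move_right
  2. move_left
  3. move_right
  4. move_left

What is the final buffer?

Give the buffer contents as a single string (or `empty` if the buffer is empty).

Answer: xubxer

Derivation:
After op 1 (move_right): buffer="xubxer" (len 6), cursors c1@4 c2@6, authorship ......
After op 2 (move_left): buffer="xubxer" (len 6), cursors c1@3 c2@5, authorship ......
After op 3 (move_right): buffer="xubxer" (len 6), cursors c1@4 c2@6, authorship ......
After op 4 (move_left): buffer="xubxer" (len 6), cursors c1@3 c2@5, authorship ......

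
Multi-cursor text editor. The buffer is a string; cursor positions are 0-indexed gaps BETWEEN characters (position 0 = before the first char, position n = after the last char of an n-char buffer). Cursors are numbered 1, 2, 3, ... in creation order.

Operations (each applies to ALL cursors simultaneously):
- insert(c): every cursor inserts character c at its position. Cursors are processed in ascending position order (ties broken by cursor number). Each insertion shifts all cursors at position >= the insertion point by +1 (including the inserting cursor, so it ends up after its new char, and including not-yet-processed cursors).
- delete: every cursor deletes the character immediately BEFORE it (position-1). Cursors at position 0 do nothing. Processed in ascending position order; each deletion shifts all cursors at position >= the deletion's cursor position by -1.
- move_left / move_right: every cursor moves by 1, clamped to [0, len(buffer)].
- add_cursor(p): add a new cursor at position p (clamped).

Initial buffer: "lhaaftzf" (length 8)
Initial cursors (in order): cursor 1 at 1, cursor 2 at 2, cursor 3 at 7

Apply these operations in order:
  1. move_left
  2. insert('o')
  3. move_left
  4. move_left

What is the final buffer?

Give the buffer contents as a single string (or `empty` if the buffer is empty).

After op 1 (move_left): buffer="lhaaftzf" (len 8), cursors c1@0 c2@1 c3@6, authorship ........
After op 2 (insert('o')): buffer="olohaaftozf" (len 11), cursors c1@1 c2@3 c3@9, authorship 1.2.....3..
After op 3 (move_left): buffer="olohaaftozf" (len 11), cursors c1@0 c2@2 c3@8, authorship 1.2.....3..
After op 4 (move_left): buffer="olohaaftozf" (len 11), cursors c1@0 c2@1 c3@7, authorship 1.2.....3..

Answer: olohaaftozf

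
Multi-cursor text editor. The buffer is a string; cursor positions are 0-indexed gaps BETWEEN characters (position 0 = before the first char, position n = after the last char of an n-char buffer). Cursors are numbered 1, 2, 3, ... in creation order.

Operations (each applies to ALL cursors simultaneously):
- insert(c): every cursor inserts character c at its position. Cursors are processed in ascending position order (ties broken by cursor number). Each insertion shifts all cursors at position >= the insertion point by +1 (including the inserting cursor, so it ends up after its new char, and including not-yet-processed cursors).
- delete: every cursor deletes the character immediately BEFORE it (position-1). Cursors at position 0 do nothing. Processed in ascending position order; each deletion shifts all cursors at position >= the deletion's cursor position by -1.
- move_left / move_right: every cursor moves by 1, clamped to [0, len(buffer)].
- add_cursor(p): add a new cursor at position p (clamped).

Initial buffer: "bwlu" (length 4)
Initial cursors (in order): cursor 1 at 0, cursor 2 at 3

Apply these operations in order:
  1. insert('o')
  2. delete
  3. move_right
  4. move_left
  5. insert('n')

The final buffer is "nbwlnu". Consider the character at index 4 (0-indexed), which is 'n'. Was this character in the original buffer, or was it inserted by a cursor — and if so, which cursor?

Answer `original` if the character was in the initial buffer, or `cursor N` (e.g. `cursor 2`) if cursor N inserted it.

Answer: cursor 2

Derivation:
After op 1 (insert('o')): buffer="obwlou" (len 6), cursors c1@1 c2@5, authorship 1...2.
After op 2 (delete): buffer="bwlu" (len 4), cursors c1@0 c2@3, authorship ....
After op 3 (move_right): buffer="bwlu" (len 4), cursors c1@1 c2@4, authorship ....
After op 4 (move_left): buffer="bwlu" (len 4), cursors c1@0 c2@3, authorship ....
After op 5 (insert('n')): buffer="nbwlnu" (len 6), cursors c1@1 c2@5, authorship 1...2.
Authorship (.=original, N=cursor N): 1 . . . 2 .
Index 4: author = 2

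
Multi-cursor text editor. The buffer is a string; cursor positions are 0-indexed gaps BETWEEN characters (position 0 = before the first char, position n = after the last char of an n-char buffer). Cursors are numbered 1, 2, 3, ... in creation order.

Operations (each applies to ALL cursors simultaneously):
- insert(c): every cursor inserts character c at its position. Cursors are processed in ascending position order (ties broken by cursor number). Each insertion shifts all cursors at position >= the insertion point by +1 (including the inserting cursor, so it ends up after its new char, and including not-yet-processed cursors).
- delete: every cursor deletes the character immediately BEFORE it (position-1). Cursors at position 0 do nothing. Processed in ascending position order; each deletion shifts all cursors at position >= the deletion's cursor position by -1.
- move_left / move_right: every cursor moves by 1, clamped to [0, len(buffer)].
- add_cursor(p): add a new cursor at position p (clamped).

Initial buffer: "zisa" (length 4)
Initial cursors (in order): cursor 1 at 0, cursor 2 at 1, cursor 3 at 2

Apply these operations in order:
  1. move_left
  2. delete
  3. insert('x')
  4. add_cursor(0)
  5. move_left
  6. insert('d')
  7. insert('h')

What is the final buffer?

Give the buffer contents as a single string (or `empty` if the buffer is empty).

Answer: dhxxdddhhhxisa

Derivation:
After op 1 (move_left): buffer="zisa" (len 4), cursors c1@0 c2@0 c3@1, authorship ....
After op 2 (delete): buffer="isa" (len 3), cursors c1@0 c2@0 c3@0, authorship ...
After op 3 (insert('x')): buffer="xxxisa" (len 6), cursors c1@3 c2@3 c3@3, authorship 123...
After op 4 (add_cursor(0)): buffer="xxxisa" (len 6), cursors c4@0 c1@3 c2@3 c3@3, authorship 123...
After op 5 (move_left): buffer="xxxisa" (len 6), cursors c4@0 c1@2 c2@2 c3@2, authorship 123...
After op 6 (insert('d')): buffer="dxxdddxisa" (len 10), cursors c4@1 c1@6 c2@6 c3@6, authorship 4121233...
After op 7 (insert('h')): buffer="dhxxdddhhhxisa" (len 14), cursors c4@2 c1@10 c2@10 c3@10, authorship 44121231233...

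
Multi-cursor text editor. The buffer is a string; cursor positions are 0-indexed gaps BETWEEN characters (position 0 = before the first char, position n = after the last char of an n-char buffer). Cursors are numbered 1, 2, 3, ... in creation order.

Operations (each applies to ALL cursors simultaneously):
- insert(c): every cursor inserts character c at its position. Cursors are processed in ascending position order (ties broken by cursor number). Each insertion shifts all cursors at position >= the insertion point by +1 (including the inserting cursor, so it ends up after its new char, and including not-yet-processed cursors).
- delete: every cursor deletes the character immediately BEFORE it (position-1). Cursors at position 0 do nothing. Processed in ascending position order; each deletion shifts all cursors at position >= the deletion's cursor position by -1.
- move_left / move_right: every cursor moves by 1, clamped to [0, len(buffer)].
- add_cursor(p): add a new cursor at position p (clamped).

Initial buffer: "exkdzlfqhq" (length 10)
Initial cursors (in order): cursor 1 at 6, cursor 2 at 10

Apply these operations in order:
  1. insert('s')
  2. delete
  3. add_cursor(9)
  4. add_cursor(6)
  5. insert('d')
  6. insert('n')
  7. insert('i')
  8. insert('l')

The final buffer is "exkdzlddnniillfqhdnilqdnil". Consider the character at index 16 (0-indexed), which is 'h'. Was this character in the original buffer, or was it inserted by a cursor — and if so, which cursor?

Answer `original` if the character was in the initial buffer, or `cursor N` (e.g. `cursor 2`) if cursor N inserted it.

After op 1 (insert('s')): buffer="exkdzlsfqhqs" (len 12), cursors c1@7 c2@12, authorship ......1....2
After op 2 (delete): buffer="exkdzlfqhq" (len 10), cursors c1@6 c2@10, authorship ..........
After op 3 (add_cursor(9)): buffer="exkdzlfqhq" (len 10), cursors c1@6 c3@9 c2@10, authorship ..........
After op 4 (add_cursor(6)): buffer="exkdzlfqhq" (len 10), cursors c1@6 c4@6 c3@9 c2@10, authorship ..........
After op 5 (insert('d')): buffer="exkdzlddfqhdqd" (len 14), cursors c1@8 c4@8 c3@12 c2@14, authorship ......14...3.2
After op 6 (insert('n')): buffer="exkdzlddnnfqhdnqdn" (len 18), cursors c1@10 c4@10 c3@15 c2@18, authorship ......1414...33.22
After op 7 (insert('i')): buffer="exkdzlddnniifqhdniqdni" (len 22), cursors c1@12 c4@12 c3@18 c2@22, authorship ......141414...333.222
After op 8 (insert('l')): buffer="exkdzlddnniillfqhdnilqdnil" (len 26), cursors c1@14 c4@14 c3@21 c2@26, authorship ......14141414...3333.2222
Authorship (.=original, N=cursor N): . . . . . . 1 4 1 4 1 4 1 4 . . . 3 3 3 3 . 2 2 2 2
Index 16: author = original

Answer: original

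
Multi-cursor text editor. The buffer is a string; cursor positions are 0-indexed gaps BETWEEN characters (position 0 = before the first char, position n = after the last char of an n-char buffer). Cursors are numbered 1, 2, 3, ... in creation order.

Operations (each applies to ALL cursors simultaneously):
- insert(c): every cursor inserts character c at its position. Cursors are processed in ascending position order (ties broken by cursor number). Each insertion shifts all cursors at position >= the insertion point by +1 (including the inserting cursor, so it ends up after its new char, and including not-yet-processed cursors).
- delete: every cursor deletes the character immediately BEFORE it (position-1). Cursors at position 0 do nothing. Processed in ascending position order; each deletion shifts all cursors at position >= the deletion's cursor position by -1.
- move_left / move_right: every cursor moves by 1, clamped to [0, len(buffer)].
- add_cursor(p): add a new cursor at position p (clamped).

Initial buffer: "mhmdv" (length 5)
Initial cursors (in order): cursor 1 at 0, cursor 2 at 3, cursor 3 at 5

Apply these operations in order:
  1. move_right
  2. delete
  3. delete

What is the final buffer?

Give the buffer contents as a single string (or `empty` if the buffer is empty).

After op 1 (move_right): buffer="mhmdv" (len 5), cursors c1@1 c2@4 c3@5, authorship .....
After op 2 (delete): buffer="hm" (len 2), cursors c1@0 c2@2 c3@2, authorship ..
After op 3 (delete): buffer="" (len 0), cursors c1@0 c2@0 c3@0, authorship 

Answer: empty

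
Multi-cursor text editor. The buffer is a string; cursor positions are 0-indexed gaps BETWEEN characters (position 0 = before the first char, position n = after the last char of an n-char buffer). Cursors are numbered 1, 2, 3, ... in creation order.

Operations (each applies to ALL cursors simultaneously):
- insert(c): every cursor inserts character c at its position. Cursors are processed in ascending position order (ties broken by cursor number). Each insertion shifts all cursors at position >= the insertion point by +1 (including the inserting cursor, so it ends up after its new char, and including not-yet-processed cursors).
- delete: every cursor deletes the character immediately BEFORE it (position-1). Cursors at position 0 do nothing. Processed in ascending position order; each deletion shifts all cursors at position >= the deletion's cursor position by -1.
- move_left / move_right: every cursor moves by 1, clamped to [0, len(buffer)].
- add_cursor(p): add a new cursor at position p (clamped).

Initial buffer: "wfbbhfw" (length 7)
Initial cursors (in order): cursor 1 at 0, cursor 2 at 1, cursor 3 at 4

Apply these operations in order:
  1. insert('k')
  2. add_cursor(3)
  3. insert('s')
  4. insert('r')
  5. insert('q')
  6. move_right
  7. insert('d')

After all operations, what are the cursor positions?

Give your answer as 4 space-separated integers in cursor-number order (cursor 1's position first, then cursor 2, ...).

Answer: 6 16 24 16

Derivation:
After op 1 (insert('k')): buffer="kwkfbbkhfw" (len 10), cursors c1@1 c2@3 c3@7, authorship 1.2...3...
After op 2 (add_cursor(3)): buffer="kwkfbbkhfw" (len 10), cursors c1@1 c2@3 c4@3 c3@7, authorship 1.2...3...
After op 3 (insert('s')): buffer="kswkssfbbkshfw" (len 14), cursors c1@2 c2@6 c4@6 c3@11, authorship 11.224...33...
After op 4 (insert('r')): buffer="ksrwkssrrfbbksrhfw" (len 18), cursors c1@3 c2@9 c4@9 c3@15, authorship 111.22424...333...
After op 5 (insert('q')): buffer="ksrqwkssrrqqfbbksrqhfw" (len 22), cursors c1@4 c2@12 c4@12 c3@19, authorship 1111.2242424...3333...
After op 6 (move_right): buffer="ksrqwkssrrqqfbbksrqhfw" (len 22), cursors c1@5 c2@13 c4@13 c3@20, authorship 1111.2242424...3333...
After op 7 (insert('d')): buffer="ksrqwdkssrrqqfddbbksrqhdfw" (len 26), cursors c1@6 c2@16 c4@16 c3@24, authorship 1111.12242424.24..3333.3..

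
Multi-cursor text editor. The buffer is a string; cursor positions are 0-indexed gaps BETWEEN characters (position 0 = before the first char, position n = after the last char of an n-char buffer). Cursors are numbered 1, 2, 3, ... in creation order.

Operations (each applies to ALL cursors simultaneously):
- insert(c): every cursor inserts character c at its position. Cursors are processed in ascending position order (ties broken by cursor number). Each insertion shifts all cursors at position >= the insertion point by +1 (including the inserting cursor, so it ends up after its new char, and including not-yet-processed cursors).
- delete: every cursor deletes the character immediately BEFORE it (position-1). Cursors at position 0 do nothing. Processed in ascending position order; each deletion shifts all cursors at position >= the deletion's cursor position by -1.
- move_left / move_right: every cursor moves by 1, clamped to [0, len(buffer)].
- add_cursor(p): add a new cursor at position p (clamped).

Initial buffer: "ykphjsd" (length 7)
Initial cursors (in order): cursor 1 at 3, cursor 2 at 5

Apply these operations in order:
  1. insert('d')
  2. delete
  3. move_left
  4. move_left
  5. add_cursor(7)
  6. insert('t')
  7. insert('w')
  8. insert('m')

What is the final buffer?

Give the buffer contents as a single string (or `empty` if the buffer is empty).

After op 1 (insert('d')): buffer="ykpdhjdsd" (len 9), cursors c1@4 c2@7, authorship ...1..2..
After op 2 (delete): buffer="ykphjsd" (len 7), cursors c1@3 c2@5, authorship .......
After op 3 (move_left): buffer="ykphjsd" (len 7), cursors c1@2 c2@4, authorship .......
After op 4 (move_left): buffer="ykphjsd" (len 7), cursors c1@1 c2@3, authorship .......
After op 5 (add_cursor(7)): buffer="ykphjsd" (len 7), cursors c1@1 c2@3 c3@7, authorship .......
After op 6 (insert('t')): buffer="ytkpthjsdt" (len 10), cursors c1@2 c2@5 c3@10, authorship .1..2....3
After op 7 (insert('w')): buffer="ytwkptwhjsdtw" (len 13), cursors c1@3 c2@7 c3@13, authorship .11..22....33
After op 8 (insert('m')): buffer="ytwmkptwmhjsdtwm" (len 16), cursors c1@4 c2@9 c3@16, authorship .111..222....333

Answer: ytwmkptwmhjsdtwm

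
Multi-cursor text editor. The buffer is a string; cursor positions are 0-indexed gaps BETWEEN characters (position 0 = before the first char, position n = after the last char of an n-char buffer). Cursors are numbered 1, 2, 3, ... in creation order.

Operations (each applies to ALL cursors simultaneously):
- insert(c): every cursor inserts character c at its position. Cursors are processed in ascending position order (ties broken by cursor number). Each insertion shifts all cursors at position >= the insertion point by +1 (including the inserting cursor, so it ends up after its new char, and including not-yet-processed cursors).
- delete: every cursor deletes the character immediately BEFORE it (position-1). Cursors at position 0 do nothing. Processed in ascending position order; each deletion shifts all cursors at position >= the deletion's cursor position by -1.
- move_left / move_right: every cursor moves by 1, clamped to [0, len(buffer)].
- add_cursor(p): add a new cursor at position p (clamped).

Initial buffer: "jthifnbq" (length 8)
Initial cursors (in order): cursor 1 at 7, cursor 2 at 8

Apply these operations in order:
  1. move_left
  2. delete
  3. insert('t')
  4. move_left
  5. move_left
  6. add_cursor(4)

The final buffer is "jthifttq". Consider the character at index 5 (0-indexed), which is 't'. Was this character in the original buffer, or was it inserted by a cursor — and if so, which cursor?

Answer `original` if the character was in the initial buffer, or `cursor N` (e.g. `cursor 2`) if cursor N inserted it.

Answer: cursor 1

Derivation:
After op 1 (move_left): buffer="jthifnbq" (len 8), cursors c1@6 c2@7, authorship ........
After op 2 (delete): buffer="jthifq" (len 6), cursors c1@5 c2@5, authorship ......
After op 3 (insert('t')): buffer="jthifttq" (len 8), cursors c1@7 c2@7, authorship .....12.
After op 4 (move_left): buffer="jthifttq" (len 8), cursors c1@6 c2@6, authorship .....12.
After op 5 (move_left): buffer="jthifttq" (len 8), cursors c1@5 c2@5, authorship .....12.
After op 6 (add_cursor(4)): buffer="jthifttq" (len 8), cursors c3@4 c1@5 c2@5, authorship .....12.
Authorship (.=original, N=cursor N): . . . . . 1 2 .
Index 5: author = 1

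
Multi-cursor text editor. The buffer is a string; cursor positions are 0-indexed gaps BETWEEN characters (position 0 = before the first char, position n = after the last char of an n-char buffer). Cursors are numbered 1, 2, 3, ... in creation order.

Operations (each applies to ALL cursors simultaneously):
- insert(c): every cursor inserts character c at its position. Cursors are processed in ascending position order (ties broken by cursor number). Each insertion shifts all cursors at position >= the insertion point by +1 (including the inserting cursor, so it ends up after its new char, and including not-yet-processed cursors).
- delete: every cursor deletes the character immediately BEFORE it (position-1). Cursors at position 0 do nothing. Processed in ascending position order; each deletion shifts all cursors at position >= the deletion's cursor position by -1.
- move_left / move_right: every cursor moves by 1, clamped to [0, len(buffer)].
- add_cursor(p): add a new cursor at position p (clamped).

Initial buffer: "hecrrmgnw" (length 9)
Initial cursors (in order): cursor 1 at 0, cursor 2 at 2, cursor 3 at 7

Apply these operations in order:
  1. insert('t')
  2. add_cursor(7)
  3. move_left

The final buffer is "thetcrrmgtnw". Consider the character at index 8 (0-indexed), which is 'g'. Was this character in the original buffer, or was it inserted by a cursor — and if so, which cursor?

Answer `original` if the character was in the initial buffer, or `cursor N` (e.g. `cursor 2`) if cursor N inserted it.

After op 1 (insert('t')): buffer="thetcrrmgtnw" (len 12), cursors c1@1 c2@4 c3@10, authorship 1..2.....3..
After op 2 (add_cursor(7)): buffer="thetcrrmgtnw" (len 12), cursors c1@1 c2@4 c4@7 c3@10, authorship 1..2.....3..
After op 3 (move_left): buffer="thetcrrmgtnw" (len 12), cursors c1@0 c2@3 c4@6 c3@9, authorship 1..2.....3..
Authorship (.=original, N=cursor N): 1 . . 2 . . . . . 3 . .
Index 8: author = original

Answer: original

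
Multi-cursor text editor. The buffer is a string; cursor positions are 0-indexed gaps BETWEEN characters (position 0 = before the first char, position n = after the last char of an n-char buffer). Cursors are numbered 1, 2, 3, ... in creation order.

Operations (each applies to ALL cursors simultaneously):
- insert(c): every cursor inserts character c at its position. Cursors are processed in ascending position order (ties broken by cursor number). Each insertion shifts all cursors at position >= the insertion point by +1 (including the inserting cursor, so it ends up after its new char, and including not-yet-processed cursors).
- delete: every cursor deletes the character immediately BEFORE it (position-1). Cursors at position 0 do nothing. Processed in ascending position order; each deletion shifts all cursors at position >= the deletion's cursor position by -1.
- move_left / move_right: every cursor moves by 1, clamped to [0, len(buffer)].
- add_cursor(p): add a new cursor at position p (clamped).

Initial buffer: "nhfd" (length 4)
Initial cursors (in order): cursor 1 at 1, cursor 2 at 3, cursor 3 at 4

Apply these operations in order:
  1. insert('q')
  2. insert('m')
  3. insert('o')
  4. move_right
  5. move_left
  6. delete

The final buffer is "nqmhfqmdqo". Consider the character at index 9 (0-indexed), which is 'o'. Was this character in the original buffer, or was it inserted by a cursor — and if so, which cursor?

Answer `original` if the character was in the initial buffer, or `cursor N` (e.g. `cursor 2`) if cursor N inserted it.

After op 1 (insert('q')): buffer="nqhfqdq" (len 7), cursors c1@2 c2@5 c3@7, authorship .1..2.3
After op 2 (insert('m')): buffer="nqmhfqmdqm" (len 10), cursors c1@3 c2@7 c3@10, authorship .11..22.33
After op 3 (insert('o')): buffer="nqmohfqmodqmo" (len 13), cursors c1@4 c2@9 c3@13, authorship .111..222.333
After op 4 (move_right): buffer="nqmohfqmodqmo" (len 13), cursors c1@5 c2@10 c3@13, authorship .111..222.333
After op 5 (move_left): buffer="nqmohfqmodqmo" (len 13), cursors c1@4 c2@9 c3@12, authorship .111..222.333
After op 6 (delete): buffer="nqmhfqmdqo" (len 10), cursors c1@3 c2@7 c3@9, authorship .11..22.33
Authorship (.=original, N=cursor N): . 1 1 . . 2 2 . 3 3
Index 9: author = 3

Answer: cursor 3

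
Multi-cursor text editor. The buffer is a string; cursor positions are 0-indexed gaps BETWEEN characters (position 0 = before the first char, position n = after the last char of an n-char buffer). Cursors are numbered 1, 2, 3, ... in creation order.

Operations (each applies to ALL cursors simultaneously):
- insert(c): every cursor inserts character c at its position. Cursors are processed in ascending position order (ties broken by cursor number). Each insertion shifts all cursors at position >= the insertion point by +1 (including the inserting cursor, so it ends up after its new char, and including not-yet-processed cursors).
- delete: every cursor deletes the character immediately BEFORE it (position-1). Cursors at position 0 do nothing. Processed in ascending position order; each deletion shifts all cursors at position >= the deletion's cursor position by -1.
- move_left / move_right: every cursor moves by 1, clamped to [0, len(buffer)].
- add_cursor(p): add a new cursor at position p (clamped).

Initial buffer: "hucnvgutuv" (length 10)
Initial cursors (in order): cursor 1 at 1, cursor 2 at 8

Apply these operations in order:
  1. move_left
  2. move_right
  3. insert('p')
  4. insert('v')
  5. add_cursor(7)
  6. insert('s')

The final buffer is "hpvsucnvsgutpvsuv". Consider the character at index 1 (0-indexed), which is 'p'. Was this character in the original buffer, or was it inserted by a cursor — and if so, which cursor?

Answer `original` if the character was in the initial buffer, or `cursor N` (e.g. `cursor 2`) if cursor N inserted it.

Answer: cursor 1

Derivation:
After op 1 (move_left): buffer="hucnvgutuv" (len 10), cursors c1@0 c2@7, authorship ..........
After op 2 (move_right): buffer="hucnvgutuv" (len 10), cursors c1@1 c2@8, authorship ..........
After op 3 (insert('p')): buffer="hpucnvgutpuv" (len 12), cursors c1@2 c2@10, authorship .1.......2..
After op 4 (insert('v')): buffer="hpvucnvgutpvuv" (len 14), cursors c1@3 c2@12, authorship .11.......22..
After op 5 (add_cursor(7)): buffer="hpvucnvgutpvuv" (len 14), cursors c1@3 c3@7 c2@12, authorship .11.......22..
After op 6 (insert('s')): buffer="hpvsucnvsgutpvsuv" (len 17), cursors c1@4 c3@9 c2@15, authorship .111....3...222..
Authorship (.=original, N=cursor N): . 1 1 1 . . . . 3 . . . 2 2 2 . .
Index 1: author = 1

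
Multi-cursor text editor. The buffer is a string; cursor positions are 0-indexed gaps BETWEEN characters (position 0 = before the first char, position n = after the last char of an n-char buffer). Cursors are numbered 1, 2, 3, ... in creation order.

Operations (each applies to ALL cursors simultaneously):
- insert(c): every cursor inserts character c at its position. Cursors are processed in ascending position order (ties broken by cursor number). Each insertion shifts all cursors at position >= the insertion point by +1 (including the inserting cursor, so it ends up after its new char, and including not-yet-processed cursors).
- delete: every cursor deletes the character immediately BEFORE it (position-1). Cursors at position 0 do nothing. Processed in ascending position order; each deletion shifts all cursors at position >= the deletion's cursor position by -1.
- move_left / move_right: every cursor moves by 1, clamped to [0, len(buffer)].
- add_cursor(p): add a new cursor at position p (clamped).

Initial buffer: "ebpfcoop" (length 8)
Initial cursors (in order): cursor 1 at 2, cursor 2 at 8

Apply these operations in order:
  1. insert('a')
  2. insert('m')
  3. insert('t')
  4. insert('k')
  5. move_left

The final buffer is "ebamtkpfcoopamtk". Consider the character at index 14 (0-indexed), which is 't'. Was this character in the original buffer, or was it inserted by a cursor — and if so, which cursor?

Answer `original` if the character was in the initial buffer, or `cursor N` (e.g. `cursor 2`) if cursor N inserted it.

Answer: cursor 2

Derivation:
After op 1 (insert('a')): buffer="ebapfcoopa" (len 10), cursors c1@3 c2@10, authorship ..1......2
After op 2 (insert('m')): buffer="ebampfcoopam" (len 12), cursors c1@4 c2@12, authorship ..11......22
After op 3 (insert('t')): buffer="ebamtpfcoopamt" (len 14), cursors c1@5 c2@14, authorship ..111......222
After op 4 (insert('k')): buffer="ebamtkpfcoopamtk" (len 16), cursors c1@6 c2@16, authorship ..1111......2222
After op 5 (move_left): buffer="ebamtkpfcoopamtk" (len 16), cursors c1@5 c2@15, authorship ..1111......2222
Authorship (.=original, N=cursor N): . . 1 1 1 1 . . . . . . 2 2 2 2
Index 14: author = 2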